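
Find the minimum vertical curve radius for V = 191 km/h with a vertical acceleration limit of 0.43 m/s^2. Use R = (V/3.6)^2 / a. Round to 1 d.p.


Convert speed: V = 191 / 3.6 = 53.0556 m/s
V^2 = 2814.892 m^2/s^2
R_v = 2814.892 / 0.43
R_v = 6546.3 m

6546.3


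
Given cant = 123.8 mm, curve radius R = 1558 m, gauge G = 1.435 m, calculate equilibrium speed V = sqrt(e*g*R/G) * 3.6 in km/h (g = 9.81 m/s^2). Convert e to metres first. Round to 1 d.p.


Convert cant: e = 123.8 mm = 0.1238 m
V_ms = sqrt(0.1238 * 9.81 * 1558 / 1.435)
V_ms = sqrt(1318.576114) = 36.3122 m/s
V = 36.3122 * 3.6 = 130.7 km/h

130.7


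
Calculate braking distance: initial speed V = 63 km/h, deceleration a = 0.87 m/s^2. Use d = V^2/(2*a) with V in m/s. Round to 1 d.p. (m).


Convert speed: V = 63 / 3.6 = 17.5 m/s
V^2 = 306.25
d = 306.25 / (2 * 0.87)
d = 306.25 / 1.74
d = 176.0 m

176.0


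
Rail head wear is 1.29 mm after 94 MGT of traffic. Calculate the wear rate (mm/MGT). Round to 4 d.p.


Wear rate = total wear / cumulative tonnage
Rate = 1.29 / 94
Rate = 0.0137 mm/MGT

0.0137


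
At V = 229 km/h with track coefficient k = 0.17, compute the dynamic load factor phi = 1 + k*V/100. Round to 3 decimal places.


phi = 1 + k * V / 100
phi = 1 + 0.17 * 229 / 100
phi = 1 + 0.3893
phi = 1.389

1.389


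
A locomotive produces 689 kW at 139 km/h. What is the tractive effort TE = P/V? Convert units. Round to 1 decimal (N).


Convert: P = 689 kW = 689000 W
V = 139 / 3.6 = 38.6111 m/s
TE = 689000 / 38.6111
TE = 17844.6 N

17844.6


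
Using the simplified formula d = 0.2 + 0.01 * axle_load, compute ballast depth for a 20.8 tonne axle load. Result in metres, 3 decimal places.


d = 0.2 + 0.01 * 20.8
d = 0.2 + 0.208
d = 0.408 m

0.408


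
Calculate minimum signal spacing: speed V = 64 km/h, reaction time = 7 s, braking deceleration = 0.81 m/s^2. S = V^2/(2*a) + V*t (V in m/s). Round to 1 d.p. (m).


V = 64 / 3.6 = 17.7778 m/s
Braking distance = 17.7778^2 / (2*0.81) = 195.0922 m
Sighting distance = 17.7778 * 7 = 124.4444 m
S = 195.0922 + 124.4444 = 319.5 m

319.5


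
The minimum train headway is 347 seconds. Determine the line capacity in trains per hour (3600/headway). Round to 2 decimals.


Capacity = 3600 / headway
Capacity = 3600 / 347
Capacity = 10.37 trains/hour

10.37


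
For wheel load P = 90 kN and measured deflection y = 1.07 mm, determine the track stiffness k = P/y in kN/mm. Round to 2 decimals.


Track stiffness k = P / y
k = 90 / 1.07
k = 84.11 kN/mm

84.11


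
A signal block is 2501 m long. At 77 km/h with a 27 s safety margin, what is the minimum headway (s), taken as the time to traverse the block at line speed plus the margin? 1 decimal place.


V = 77 / 3.6 = 21.3889 m/s
Block traversal time = 2501 / 21.3889 = 116.9299 s
Headway = 116.9299 + 27
Headway = 143.9 s

143.9


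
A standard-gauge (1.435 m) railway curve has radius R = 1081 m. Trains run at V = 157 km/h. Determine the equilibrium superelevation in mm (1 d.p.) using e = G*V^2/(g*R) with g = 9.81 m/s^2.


Convert speed: V = 157 / 3.6 = 43.6111 m/s
Apply formula: e = 1.435 * 43.6111^2 / (9.81 * 1081)
e = 1.435 * 1901.929 / 10604.61
e = 0.257366 m = 257.4 mm

257.4


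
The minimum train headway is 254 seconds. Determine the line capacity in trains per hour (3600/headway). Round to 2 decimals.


Capacity = 3600 / headway
Capacity = 3600 / 254
Capacity = 14.17 trains/hour

14.17


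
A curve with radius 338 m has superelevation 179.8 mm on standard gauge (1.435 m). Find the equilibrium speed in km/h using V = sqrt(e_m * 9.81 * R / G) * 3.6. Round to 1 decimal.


Convert cant: e = 179.8 mm = 0.1798 m
V_ms = sqrt(0.1798 * 9.81 * 338 / 1.435)
V_ms = sqrt(415.454525) = 20.3827 m/s
V = 20.3827 * 3.6 = 73.4 km/h

73.4


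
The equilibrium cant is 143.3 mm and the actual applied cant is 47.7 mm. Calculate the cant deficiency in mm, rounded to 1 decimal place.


Cant deficiency = equilibrium cant - actual cant
CD = 143.3 - 47.7
CD = 95.6 mm

95.6


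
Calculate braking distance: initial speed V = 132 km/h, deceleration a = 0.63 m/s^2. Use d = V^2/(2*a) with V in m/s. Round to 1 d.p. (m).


Convert speed: V = 132 / 3.6 = 36.6667 m/s
V^2 = 1344.4444
d = 1344.4444 / (2 * 0.63)
d = 1344.4444 / 1.26
d = 1067.0 m

1067.0


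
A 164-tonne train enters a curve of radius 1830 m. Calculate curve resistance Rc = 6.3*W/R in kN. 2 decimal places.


Rc = 6.3 * W / R
Rc = 6.3 * 164 / 1830
Rc = 1033.2 / 1830
Rc = 0.56 kN

0.56


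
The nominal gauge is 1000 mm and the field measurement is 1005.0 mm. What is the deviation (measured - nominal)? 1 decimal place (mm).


Deviation = measured - nominal
Deviation = 1005.0 - 1000
Deviation = 5.0 mm

5.0


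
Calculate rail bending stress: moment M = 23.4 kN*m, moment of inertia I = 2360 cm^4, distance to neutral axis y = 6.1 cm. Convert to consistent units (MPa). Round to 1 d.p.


Convert units:
M = 23.4 kN*m = 23400000 N*mm
y = 6.1 cm = 61 mm
I = 2360 cm^4 = 23600000 mm^4
sigma = 23400000 * 61 / 23600000
sigma = 60.5 MPa

60.5


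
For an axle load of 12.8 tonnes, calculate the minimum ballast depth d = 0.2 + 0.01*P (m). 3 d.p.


d = 0.2 + 0.01 * 12.8
d = 0.2 + 0.128
d = 0.328 m

0.328


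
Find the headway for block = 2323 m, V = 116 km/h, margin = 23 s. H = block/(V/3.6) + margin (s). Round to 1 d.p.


V = 116 / 3.6 = 32.2222 m/s
Block traversal time = 2323 / 32.2222 = 72.0931 s
Headway = 72.0931 + 23
Headway = 95.1 s

95.1


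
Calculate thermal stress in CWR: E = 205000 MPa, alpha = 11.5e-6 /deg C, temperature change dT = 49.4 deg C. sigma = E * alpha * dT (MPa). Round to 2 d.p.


sigma = E * alpha * dT
sigma = 205000 * 11.5e-6 * 49.4
sigma = 2.3575 * 49.4
sigma = 116.46 MPa

116.46


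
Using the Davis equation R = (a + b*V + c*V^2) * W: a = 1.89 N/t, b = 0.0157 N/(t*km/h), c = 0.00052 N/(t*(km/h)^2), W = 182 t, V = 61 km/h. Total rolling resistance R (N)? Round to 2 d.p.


b*V = 0.0157 * 61 = 0.9577
c*V^2 = 0.00052 * 3721 = 1.93492
R_per_t = 1.89 + 0.9577 + 1.93492 = 4.78262 N/t
R_total = 4.78262 * 182 = 870.44 N

870.44


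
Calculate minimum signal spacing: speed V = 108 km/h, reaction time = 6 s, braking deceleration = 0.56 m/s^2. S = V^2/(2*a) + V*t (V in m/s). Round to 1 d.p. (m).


V = 108 / 3.6 = 30.0 m/s
Braking distance = 30.0^2 / (2*0.56) = 803.5714 m
Sighting distance = 30.0 * 6 = 180.0 m
S = 803.5714 + 180.0 = 983.6 m

983.6


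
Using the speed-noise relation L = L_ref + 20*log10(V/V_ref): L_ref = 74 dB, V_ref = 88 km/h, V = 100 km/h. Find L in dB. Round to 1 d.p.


V/V_ref = 100 / 88 = 1.136364
log10(1.136364) = 0.055517
20 * 0.055517 = 1.1103
L = 74 + 1.1103 = 75.1 dB

75.1


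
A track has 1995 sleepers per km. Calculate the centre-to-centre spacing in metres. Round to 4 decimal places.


Spacing = 1000 m / number of sleepers
Spacing = 1000 / 1995
Spacing = 0.5013 m

0.5013


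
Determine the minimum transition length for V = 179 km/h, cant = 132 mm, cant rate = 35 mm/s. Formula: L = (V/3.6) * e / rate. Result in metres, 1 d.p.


Convert speed: V = 179 / 3.6 = 49.7222 m/s
L = 49.7222 * 132 / 35
L = 6563.3333 / 35
L = 187.5 m

187.5


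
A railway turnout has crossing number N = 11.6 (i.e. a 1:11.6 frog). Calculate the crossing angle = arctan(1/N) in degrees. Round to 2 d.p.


1/N = 1/11.6 = 0.086207
angle = arctan(0.086207) = 0.085994 rad
angle = 0.085994 * 180/pi = 4.93 degrees

4.93


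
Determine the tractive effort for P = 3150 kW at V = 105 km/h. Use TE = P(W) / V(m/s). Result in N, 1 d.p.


Convert: P = 3150 kW = 3150000 W
V = 105 / 3.6 = 29.1667 m/s
TE = 3150000 / 29.1667
TE = 108000.0 N

108000.0


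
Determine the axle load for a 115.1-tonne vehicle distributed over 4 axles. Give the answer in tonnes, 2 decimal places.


Load per axle = total weight / number of axles
Load = 115.1 / 4
Load = 28.78 tonnes

28.78


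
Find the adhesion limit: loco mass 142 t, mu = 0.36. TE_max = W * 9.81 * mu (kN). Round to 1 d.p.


TE_max = W * g * mu
TE_max = 142 * 9.81 * 0.36
TE_max = 1393.02 * 0.36
TE_max = 501.5 kN

501.5


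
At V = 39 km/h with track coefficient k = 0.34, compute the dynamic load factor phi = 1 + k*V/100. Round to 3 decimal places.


phi = 1 + k * V / 100
phi = 1 + 0.34 * 39 / 100
phi = 1 + 0.1326
phi = 1.133

1.133


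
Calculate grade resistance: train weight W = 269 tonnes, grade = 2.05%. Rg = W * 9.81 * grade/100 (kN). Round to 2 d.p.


Rg = W * 9.81 * grade / 100
Rg = 269 * 9.81 * 2.05 / 100
Rg = 2638.89 * 0.0205
Rg = 54.10 kN

54.10


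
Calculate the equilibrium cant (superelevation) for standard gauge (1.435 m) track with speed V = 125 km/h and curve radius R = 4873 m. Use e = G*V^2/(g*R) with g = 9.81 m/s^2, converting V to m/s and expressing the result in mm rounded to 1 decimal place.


Convert speed: V = 125 / 3.6 = 34.7222 m/s
Apply formula: e = 1.435 * 34.7222^2 / (9.81 * 4873)
e = 1.435 * 1205.6327 / 47804.13
e = 0.036191 m = 36.2 mm

36.2


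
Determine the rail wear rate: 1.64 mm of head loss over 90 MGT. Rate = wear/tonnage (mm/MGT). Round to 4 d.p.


Wear rate = total wear / cumulative tonnage
Rate = 1.64 / 90
Rate = 0.0182 mm/MGT

0.0182


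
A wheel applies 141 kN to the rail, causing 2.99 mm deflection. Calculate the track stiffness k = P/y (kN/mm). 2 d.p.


Track stiffness k = P / y
k = 141 / 2.99
k = 47.16 kN/mm

47.16


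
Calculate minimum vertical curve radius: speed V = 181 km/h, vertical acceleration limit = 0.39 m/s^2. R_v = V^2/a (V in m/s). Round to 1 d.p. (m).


Convert speed: V = 181 / 3.6 = 50.2778 m/s
V^2 = 2527.8549 m^2/s^2
R_v = 2527.8549 / 0.39
R_v = 6481.7 m

6481.7


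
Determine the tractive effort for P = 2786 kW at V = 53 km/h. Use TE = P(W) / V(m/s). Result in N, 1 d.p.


Convert: P = 2786 kW = 2786000 W
V = 53 / 3.6 = 14.7222 m/s
TE = 2786000 / 14.7222
TE = 189237.7 N

189237.7


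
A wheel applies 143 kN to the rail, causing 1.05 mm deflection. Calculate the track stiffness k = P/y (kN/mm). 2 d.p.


Track stiffness k = P / y
k = 143 / 1.05
k = 136.19 kN/mm

136.19


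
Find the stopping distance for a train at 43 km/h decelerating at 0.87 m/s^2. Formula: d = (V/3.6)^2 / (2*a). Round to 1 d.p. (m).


Convert speed: V = 43 / 3.6 = 11.9444 m/s
V^2 = 142.6698
d = 142.6698 / (2 * 0.87)
d = 142.6698 / 1.74
d = 82.0 m

82.0


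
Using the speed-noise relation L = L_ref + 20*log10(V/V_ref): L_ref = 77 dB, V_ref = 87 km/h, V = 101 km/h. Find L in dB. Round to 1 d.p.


V/V_ref = 101 / 87 = 1.16092
log10(1.16092) = 0.064802
20 * 0.064802 = 1.296
L = 77 + 1.296 = 78.3 dB

78.3


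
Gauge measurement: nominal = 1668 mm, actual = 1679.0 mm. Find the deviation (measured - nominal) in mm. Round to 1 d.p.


Deviation = measured - nominal
Deviation = 1679.0 - 1668
Deviation = 11.0 mm

11.0


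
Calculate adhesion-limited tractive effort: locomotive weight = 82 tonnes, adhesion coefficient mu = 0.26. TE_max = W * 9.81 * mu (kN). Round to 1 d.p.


TE_max = W * g * mu
TE_max = 82 * 9.81 * 0.26
TE_max = 804.42 * 0.26
TE_max = 209.1 kN

209.1


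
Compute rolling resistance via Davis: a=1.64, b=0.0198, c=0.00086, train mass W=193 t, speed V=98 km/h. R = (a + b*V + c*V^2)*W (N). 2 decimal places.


b*V = 0.0198 * 98 = 1.9404
c*V^2 = 0.00086 * 9604 = 8.25944
R_per_t = 1.64 + 1.9404 + 8.25944 = 11.83984 N/t
R_total = 11.83984 * 193 = 2285.09 N

2285.09


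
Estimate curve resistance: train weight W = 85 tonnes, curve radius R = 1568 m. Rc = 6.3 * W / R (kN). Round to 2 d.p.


Rc = 6.3 * W / R
Rc = 6.3 * 85 / 1568
Rc = 535.5 / 1568
Rc = 0.34 kN

0.34


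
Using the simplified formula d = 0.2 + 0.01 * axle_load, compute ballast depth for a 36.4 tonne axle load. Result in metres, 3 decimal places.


d = 0.2 + 0.01 * 36.4
d = 0.2 + 0.364
d = 0.564 m

0.564


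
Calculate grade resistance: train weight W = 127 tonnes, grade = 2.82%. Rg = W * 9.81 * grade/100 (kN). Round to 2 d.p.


Rg = W * 9.81 * grade / 100
Rg = 127 * 9.81 * 2.82 / 100
Rg = 1245.87 * 0.0282
Rg = 35.13 kN

35.13


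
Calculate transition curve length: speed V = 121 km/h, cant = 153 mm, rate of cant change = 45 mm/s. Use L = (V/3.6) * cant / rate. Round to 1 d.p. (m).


Convert speed: V = 121 / 3.6 = 33.6111 m/s
L = 33.6111 * 153 / 45
L = 5142.5 / 45
L = 114.3 m

114.3


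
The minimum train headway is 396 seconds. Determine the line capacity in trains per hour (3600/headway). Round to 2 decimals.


Capacity = 3600 / headway
Capacity = 3600 / 396
Capacity = 9.09 trains/hour

9.09


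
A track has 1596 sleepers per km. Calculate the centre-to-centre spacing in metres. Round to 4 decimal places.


Spacing = 1000 m / number of sleepers
Spacing = 1000 / 1596
Spacing = 0.6266 m

0.6266


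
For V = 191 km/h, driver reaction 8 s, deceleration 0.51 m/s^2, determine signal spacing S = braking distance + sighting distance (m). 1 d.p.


V = 191 / 3.6 = 53.0556 m/s
Braking distance = 53.0556^2 / (2*0.51) = 2759.698 m
Sighting distance = 53.0556 * 8 = 424.4444 m
S = 2759.698 + 424.4444 = 3184.1 m

3184.1


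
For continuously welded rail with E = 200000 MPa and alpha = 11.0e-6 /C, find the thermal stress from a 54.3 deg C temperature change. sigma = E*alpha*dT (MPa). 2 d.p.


sigma = E * alpha * dT
sigma = 200000 * 11.0e-6 * 54.3
sigma = 2.2 * 54.3
sigma = 119.46 MPa

119.46


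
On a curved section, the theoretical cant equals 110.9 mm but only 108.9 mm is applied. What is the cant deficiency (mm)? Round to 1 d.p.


Cant deficiency = equilibrium cant - actual cant
CD = 110.9 - 108.9
CD = 2.0 mm

2.0


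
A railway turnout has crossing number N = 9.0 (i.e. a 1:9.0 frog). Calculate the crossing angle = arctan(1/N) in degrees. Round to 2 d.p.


1/N = 1/9.0 = 0.111111
angle = arctan(0.111111) = 0.110657 rad
angle = 0.110657 * 180/pi = 6.34 degrees

6.34


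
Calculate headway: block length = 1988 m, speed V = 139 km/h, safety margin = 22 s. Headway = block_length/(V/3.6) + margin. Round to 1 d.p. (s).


V = 139 / 3.6 = 38.6111 m/s
Block traversal time = 1988 / 38.6111 = 51.4878 s
Headway = 51.4878 + 22
Headway = 73.5 s

73.5


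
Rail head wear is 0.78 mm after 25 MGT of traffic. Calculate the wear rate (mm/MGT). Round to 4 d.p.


Wear rate = total wear / cumulative tonnage
Rate = 0.78 / 25
Rate = 0.0312 mm/MGT

0.0312


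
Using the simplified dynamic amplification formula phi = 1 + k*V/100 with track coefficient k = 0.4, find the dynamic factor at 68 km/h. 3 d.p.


phi = 1 + k * V / 100
phi = 1 + 0.4 * 68 / 100
phi = 1 + 0.272
phi = 1.272

1.272


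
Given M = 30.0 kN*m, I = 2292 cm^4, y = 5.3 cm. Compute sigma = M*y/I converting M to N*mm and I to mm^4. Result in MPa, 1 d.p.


Convert units:
M = 30.0 kN*m = 30000000 N*mm
y = 5.3 cm = 53 mm
I = 2292 cm^4 = 22920000 mm^4
sigma = 30000000 * 53 / 22920000
sigma = 69.4 MPa

69.4


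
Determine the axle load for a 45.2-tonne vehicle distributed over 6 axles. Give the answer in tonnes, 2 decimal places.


Load per axle = total weight / number of axles
Load = 45.2 / 6
Load = 7.53 tonnes

7.53


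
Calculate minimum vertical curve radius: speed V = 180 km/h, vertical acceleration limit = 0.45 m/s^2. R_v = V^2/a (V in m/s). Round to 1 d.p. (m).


Convert speed: V = 180 / 3.6 = 50.0 m/s
V^2 = 2500.0 m^2/s^2
R_v = 2500.0 / 0.45
R_v = 5555.6 m

5555.6


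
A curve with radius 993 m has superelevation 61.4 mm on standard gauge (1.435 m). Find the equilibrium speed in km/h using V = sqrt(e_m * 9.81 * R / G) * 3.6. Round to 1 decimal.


Convert cant: e = 61.4 mm = 0.0614 m
V_ms = sqrt(0.0614 * 9.81 * 993 / 1.435)
V_ms = sqrt(416.806733) = 20.4158 m/s
V = 20.4158 * 3.6 = 73.5 km/h

73.5


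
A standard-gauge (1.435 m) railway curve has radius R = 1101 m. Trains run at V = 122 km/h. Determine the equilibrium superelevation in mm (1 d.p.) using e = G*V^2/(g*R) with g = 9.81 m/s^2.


Convert speed: V = 122 / 3.6 = 33.8889 m/s
Apply formula: e = 1.435 * 33.8889^2 / (9.81 * 1101)
e = 1.435 * 1148.4568 / 10800.81
e = 0.152584 m = 152.6 mm

152.6


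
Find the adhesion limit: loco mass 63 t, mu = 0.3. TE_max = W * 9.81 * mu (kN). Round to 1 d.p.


TE_max = W * g * mu
TE_max = 63 * 9.81 * 0.3
TE_max = 618.03 * 0.3
TE_max = 185.4 kN

185.4


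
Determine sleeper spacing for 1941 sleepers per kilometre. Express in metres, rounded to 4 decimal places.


Spacing = 1000 m / number of sleepers
Spacing = 1000 / 1941
Spacing = 0.5152 m

0.5152


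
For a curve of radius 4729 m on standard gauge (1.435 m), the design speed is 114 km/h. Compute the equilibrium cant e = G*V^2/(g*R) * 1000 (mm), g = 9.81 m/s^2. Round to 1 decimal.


Convert speed: V = 114 / 3.6 = 31.6667 m/s
Apply formula: e = 1.435 * 31.6667^2 / (9.81 * 4729)
e = 1.435 * 1002.7778 / 46391.49
e = 0.031018 m = 31.0 mm

31.0


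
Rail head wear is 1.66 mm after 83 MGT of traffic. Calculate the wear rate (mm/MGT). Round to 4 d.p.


Wear rate = total wear / cumulative tonnage
Rate = 1.66 / 83
Rate = 0.0200 mm/MGT

0.0200


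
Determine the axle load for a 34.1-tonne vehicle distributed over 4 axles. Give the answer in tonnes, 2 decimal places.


Load per axle = total weight / number of axles
Load = 34.1 / 4
Load = 8.53 tonnes

8.53


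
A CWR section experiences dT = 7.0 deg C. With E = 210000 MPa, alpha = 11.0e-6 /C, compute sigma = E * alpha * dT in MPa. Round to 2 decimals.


sigma = E * alpha * dT
sigma = 210000 * 11.0e-6 * 7.0
sigma = 2.31 * 7.0
sigma = 16.17 MPa

16.17


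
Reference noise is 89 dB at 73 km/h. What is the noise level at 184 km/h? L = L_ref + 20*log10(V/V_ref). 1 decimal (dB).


V/V_ref = 184 / 73 = 2.520548
log10(2.520548) = 0.401495
20 * 0.401495 = 8.0299
L = 89 + 8.0299 = 97.0 dB

97.0


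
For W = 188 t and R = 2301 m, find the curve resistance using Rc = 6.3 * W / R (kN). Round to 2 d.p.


Rc = 6.3 * W / R
Rc = 6.3 * 188 / 2301
Rc = 1184.4 / 2301
Rc = 0.51 kN

0.51


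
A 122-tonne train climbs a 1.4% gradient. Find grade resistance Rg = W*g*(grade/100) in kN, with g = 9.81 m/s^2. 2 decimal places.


Rg = W * 9.81 * grade / 100
Rg = 122 * 9.81 * 1.4 / 100
Rg = 1196.82 * 0.014
Rg = 16.76 kN

16.76


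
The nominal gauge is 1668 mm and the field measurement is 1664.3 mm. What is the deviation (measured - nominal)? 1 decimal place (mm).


Deviation = measured - nominal
Deviation = 1664.3 - 1668
Deviation = -3.7 mm

-3.7


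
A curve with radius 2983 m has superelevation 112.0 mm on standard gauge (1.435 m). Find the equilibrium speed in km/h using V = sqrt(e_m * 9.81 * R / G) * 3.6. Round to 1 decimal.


Convert cant: e = 112.0 mm = 0.1120 m
V_ms = sqrt(0.1120 * 9.81 * 2983 / 1.435)
V_ms = sqrt(2283.959415) = 47.7908 m/s
V = 47.7908 * 3.6 = 172.0 km/h

172.0


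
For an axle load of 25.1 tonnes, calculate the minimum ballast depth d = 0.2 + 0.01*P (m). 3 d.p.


d = 0.2 + 0.01 * 25.1
d = 0.2 + 0.251
d = 0.451 m

0.451


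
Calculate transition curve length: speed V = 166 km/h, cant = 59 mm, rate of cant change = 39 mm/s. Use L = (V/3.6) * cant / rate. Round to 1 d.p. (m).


Convert speed: V = 166 / 3.6 = 46.1111 m/s
L = 46.1111 * 59 / 39
L = 2720.5556 / 39
L = 69.8 m

69.8


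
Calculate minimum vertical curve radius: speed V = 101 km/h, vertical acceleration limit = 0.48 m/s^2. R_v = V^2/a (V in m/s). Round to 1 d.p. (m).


Convert speed: V = 101 / 3.6 = 28.0556 m/s
V^2 = 787.1142 m^2/s^2
R_v = 787.1142 / 0.48
R_v = 1639.8 m

1639.8


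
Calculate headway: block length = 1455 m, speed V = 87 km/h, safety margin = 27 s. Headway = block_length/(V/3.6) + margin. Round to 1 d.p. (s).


V = 87 / 3.6 = 24.1667 m/s
Block traversal time = 1455 / 24.1667 = 60.2069 s
Headway = 60.2069 + 27
Headway = 87.2 s

87.2


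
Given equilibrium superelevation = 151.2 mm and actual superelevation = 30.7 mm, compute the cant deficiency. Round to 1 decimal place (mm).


Cant deficiency = equilibrium cant - actual cant
CD = 151.2 - 30.7
CD = 120.5 mm

120.5


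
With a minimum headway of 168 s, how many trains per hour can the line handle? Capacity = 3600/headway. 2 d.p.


Capacity = 3600 / headway
Capacity = 3600 / 168
Capacity = 21.43 trains/hour

21.43


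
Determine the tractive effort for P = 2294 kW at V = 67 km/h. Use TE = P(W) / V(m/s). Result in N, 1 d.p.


Convert: P = 2294 kW = 2294000 W
V = 67 / 3.6 = 18.6111 m/s
TE = 2294000 / 18.6111
TE = 123259.7 N

123259.7


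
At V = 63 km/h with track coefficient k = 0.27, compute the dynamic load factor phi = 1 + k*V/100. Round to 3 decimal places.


phi = 1 + k * V / 100
phi = 1 + 0.27 * 63 / 100
phi = 1 + 0.1701
phi = 1.170

1.170


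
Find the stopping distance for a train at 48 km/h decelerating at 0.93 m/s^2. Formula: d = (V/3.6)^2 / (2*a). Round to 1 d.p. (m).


Convert speed: V = 48 / 3.6 = 13.3333 m/s
V^2 = 177.7778
d = 177.7778 / (2 * 0.93)
d = 177.7778 / 1.86
d = 95.6 m

95.6


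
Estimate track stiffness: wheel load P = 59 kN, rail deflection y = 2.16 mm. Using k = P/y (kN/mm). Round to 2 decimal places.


Track stiffness k = P / y
k = 59 / 2.16
k = 27.31 kN/mm

27.31


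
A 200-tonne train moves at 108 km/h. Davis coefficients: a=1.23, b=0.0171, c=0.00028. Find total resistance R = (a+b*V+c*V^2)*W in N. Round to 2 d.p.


b*V = 0.0171 * 108 = 1.8468
c*V^2 = 0.00028 * 11664 = 3.26592
R_per_t = 1.23 + 1.8468 + 3.26592 = 6.34272 N/t
R_total = 6.34272 * 200 = 1268.54 N

1268.54


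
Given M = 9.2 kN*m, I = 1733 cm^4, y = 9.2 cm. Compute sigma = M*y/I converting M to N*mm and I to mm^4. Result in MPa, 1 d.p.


Convert units:
M = 9.2 kN*m = 9200000 N*mm
y = 9.2 cm = 92 mm
I = 1733 cm^4 = 17330000 mm^4
sigma = 9200000 * 92 / 17330000
sigma = 48.8 MPa

48.8


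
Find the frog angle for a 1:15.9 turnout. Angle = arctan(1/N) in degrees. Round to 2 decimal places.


1/N = 1/15.9 = 0.062893
angle = arctan(0.062893) = 0.06281 rad
angle = 0.06281 * 180/pi = 3.60 degrees

3.60


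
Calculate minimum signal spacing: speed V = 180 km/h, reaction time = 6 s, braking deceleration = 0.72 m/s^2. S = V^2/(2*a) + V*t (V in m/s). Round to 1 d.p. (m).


V = 180 / 3.6 = 50.0 m/s
Braking distance = 50.0^2 / (2*0.72) = 1736.1111 m
Sighting distance = 50.0 * 6 = 300.0 m
S = 1736.1111 + 300.0 = 2036.1 m

2036.1


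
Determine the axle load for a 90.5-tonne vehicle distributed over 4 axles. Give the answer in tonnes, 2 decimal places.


Load per axle = total weight / number of axles
Load = 90.5 / 4
Load = 22.63 tonnes

22.63


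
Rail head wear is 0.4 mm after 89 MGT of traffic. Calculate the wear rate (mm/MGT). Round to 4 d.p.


Wear rate = total wear / cumulative tonnage
Rate = 0.4 / 89
Rate = 0.0045 mm/MGT

0.0045


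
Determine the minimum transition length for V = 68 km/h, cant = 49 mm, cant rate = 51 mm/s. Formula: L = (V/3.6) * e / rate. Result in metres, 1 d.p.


Convert speed: V = 68 / 3.6 = 18.8889 m/s
L = 18.8889 * 49 / 51
L = 925.5556 / 51
L = 18.1 m

18.1


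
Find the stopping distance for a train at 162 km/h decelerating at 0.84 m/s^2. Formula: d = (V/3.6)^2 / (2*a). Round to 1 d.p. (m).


Convert speed: V = 162 / 3.6 = 45.0 m/s
V^2 = 2025.0
d = 2025.0 / (2 * 0.84)
d = 2025.0 / 1.68
d = 1205.4 m

1205.4


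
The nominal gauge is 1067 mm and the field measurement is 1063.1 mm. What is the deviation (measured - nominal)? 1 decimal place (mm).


Deviation = measured - nominal
Deviation = 1063.1 - 1067
Deviation = -3.9 mm

-3.9


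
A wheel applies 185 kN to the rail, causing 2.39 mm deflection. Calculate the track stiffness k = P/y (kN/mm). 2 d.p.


Track stiffness k = P / y
k = 185 / 2.39
k = 77.41 kN/mm

77.41


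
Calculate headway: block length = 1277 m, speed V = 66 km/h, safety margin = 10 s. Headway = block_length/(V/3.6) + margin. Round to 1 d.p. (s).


V = 66 / 3.6 = 18.3333 m/s
Block traversal time = 1277 / 18.3333 = 69.6545 s
Headway = 69.6545 + 10
Headway = 79.7 s

79.7


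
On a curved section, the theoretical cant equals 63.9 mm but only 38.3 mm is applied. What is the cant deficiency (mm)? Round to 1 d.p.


Cant deficiency = equilibrium cant - actual cant
CD = 63.9 - 38.3
CD = 25.6 mm

25.6


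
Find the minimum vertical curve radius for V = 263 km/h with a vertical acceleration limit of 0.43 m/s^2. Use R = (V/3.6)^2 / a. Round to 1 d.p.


Convert speed: V = 263 / 3.6 = 73.0556 m/s
V^2 = 5337.1142 m^2/s^2
R_v = 5337.1142 / 0.43
R_v = 12411.9 m

12411.9


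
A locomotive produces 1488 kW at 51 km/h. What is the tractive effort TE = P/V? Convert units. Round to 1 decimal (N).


Convert: P = 1488 kW = 1488000 W
V = 51 / 3.6 = 14.1667 m/s
TE = 1488000 / 14.1667
TE = 105035.3 N

105035.3


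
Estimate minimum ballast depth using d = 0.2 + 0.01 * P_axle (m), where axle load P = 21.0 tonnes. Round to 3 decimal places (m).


d = 0.2 + 0.01 * 21.0
d = 0.2 + 0.21
d = 0.410 m

0.410


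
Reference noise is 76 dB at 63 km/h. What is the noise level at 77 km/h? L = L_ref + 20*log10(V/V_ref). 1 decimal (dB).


V/V_ref = 77 / 63 = 1.222222
log10(1.222222) = 0.08715
20 * 0.08715 = 1.743
L = 76 + 1.743 = 77.7 dB

77.7


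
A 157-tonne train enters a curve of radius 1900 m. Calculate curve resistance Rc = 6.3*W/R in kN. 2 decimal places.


Rc = 6.3 * W / R
Rc = 6.3 * 157 / 1900
Rc = 989.1 / 1900
Rc = 0.52 kN

0.52


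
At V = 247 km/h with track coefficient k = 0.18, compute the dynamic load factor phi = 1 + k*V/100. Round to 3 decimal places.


phi = 1 + k * V / 100
phi = 1 + 0.18 * 247 / 100
phi = 1 + 0.4446
phi = 1.445

1.445


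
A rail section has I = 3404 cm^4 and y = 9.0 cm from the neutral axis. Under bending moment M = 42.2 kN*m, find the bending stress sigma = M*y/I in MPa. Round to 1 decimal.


Convert units:
M = 42.2 kN*m = 42200000 N*mm
y = 9.0 cm = 90 mm
I = 3404 cm^4 = 34040000 mm^4
sigma = 42200000 * 90 / 34040000
sigma = 111.6 MPa

111.6


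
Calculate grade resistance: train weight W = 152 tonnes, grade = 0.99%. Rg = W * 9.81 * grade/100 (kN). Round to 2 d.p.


Rg = W * 9.81 * grade / 100
Rg = 152 * 9.81 * 0.99 / 100
Rg = 1491.12 * 0.0099
Rg = 14.76 kN

14.76


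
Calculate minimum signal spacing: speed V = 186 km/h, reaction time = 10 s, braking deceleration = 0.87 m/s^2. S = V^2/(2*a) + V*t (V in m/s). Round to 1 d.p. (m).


V = 186 / 3.6 = 51.6667 m/s
Braking distance = 51.6667^2 / (2*0.87) = 1534.1635 m
Sighting distance = 51.6667 * 10 = 516.6667 m
S = 1534.1635 + 516.6667 = 2050.8 m

2050.8


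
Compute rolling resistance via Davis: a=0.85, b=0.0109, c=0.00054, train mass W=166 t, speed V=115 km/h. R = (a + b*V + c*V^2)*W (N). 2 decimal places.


b*V = 0.0109 * 115 = 1.2535
c*V^2 = 0.00054 * 13225 = 7.1415
R_per_t = 0.85 + 1.2535 + 7.1415 = 9.245 N/t
R_total = 9.245 * 166 = 1534.67 N

1534.67


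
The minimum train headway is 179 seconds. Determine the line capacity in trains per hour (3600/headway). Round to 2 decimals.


Capacity = 3600 / headway
Capacity = 3600 / 179
Capacity = 20.11 trains/hour

20.11


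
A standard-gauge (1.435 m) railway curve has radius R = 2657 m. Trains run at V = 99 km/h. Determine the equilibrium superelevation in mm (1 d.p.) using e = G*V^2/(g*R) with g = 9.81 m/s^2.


Convert speed: V = 99 / 3.6 = 27.5 m/s
Apply formula: e = 1.435 * 27.5^2 / (9.81 * 2657)
e = 1.435 * 756.25 / 26065.17
e = 0.041635 m = 41.6 mm

41.6


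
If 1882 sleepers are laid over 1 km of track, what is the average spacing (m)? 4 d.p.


Spacing = 1000 m / number of sleepers
Spacing = 1000 / 1882
Spacing = 0.5313 m

0.5313


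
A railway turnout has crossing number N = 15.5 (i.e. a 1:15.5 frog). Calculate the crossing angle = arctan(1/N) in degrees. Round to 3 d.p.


1/N = 1/15.5 = 0.064516
angle = arctan(0.064516) = 0.064427 rad
angle = 0.064427 * 180/pi = 3.691 degrees

3.691


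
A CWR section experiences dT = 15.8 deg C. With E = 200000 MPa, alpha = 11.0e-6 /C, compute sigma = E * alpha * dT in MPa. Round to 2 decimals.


sigma = E * alpha * dT
sigma = 200000 * 11.0e-6 * 15.8
sigma = 2.2 * 15.8
sigma = 34.76 MPa

34.76


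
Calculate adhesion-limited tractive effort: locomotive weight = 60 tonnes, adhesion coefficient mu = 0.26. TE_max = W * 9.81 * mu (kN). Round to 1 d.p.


TE_max = W * g * mu
TE_max = 60 * 9.81 * 0.26
TE_max = 588.6 * 0.26
TE_max = 153.0 kN

153.0


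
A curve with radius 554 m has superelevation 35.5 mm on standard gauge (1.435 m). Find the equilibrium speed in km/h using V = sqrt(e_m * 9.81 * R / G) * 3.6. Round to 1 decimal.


Convert cant: e = 35.5 mm = 0.0355 m
V_ms = sqrt(0.0355 * 9.81 * 554 / 1.435)
V_ms = sqrt(134.448272) = 11.5952 m/s
V = 11.5952 * 3.6 = 41.7 km/h

41.7


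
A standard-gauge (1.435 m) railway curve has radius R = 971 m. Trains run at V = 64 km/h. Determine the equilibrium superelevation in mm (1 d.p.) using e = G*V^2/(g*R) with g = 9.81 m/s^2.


Convert speed: V = 64 / 3.6 = 17.7778 m/s
Apply formula: e = 1.435 * 17.7778^2 / (9.81 * 971)
e = 1.435 * 316.0494 / 9525.51
e = 0.047612 m = 47.6 mm

47.6


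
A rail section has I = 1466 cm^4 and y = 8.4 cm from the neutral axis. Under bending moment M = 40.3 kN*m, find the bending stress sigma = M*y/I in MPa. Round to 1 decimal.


Convert units:
M = 40.3 kN*m = 40300000 N*mm
y = 8.4 cm = 84 mm
I = 1466 cm^4 = 14660000 mm^4
sigma = 40300000 * 84 / 14660000
sigma = 230.9 MPa

230.9


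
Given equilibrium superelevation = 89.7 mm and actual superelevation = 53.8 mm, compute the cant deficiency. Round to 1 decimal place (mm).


Cant deficiency = equilibrium cant - actual cant
CD = 89.7 - 53.8
CD = 35.9 mm

35.9


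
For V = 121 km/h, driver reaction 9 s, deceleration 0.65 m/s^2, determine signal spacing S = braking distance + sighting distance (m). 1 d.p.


V = 121 / 3.6 = 33.6111 m/s
Braking distance = 33.6111^2 / (2*0.65) = 869.0052 m
Sighting distance = 33.6111 * 9 = 302.5 m
S = 869.0052 + 302.5 = 1171.5 m

1171.5


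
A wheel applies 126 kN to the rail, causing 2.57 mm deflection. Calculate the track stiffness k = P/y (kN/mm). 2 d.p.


Track stiffness k = P / y
k = 126 / 2.57
k = 49.03 kN/mm

49.03


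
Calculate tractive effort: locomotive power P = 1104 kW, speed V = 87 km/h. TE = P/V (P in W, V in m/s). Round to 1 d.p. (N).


Convert: P = 1104 kW = 1104000 W
V = 87 / 3.6 = 24.1667 m/s
TE = 1104000 / 24.1667
TE = 45682.8 N

45682.8


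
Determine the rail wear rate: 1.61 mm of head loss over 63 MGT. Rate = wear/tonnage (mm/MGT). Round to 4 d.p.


Wear rate = total wear / cumulative tonnage
Rate = 1.61 / 63
Rate = 0.0256 mm/MGT

0.0256


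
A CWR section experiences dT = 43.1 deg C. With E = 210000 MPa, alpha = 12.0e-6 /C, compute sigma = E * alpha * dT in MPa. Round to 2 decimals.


sigma = E * alpha * dT
sigma = 210000 * 12.0e-6 * 43.1
sigma = 2.52 * 43.1
sigma = 108.61 MPa

108.61


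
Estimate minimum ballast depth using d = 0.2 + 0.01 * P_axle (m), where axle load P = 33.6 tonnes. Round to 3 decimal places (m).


d = 0.2 + 0.01 * 33.6
d = 0.2 + 0.336
d = 0.536 m

0.536


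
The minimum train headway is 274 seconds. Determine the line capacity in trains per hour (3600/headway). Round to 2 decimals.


Capacity = 3600 / headway
Capacity = 3600 / 274
Capacity = 13.14 trains/hour

13.14


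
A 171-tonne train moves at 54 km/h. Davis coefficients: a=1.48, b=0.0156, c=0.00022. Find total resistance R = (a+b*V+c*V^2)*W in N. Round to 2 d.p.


b*V = 0.0156 * 54 = 0.8424
c*V^2 = 0.00022 * 2916 = 0.64152
R_per_t = 1.48 + 0.8424 + 0.64152 = 2.96392 N/t
R_total = 2.96392 * 171 = 506.83 N

506.83


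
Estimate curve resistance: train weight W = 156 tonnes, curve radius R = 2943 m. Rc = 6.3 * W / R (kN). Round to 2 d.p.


Rc = 6.3 * W / R
Rc = 6.3 * 156 / 2943
Rc = 982.8 / 2943
Rc = 0.33 kN

0.33


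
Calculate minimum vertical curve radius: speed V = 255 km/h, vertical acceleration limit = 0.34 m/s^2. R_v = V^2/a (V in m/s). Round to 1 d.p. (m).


Convert speed: V = 255 / 3.6 = 70.8333 m/s
V^2 = 5017.3611 m^2/s^2
R_v = 5017.3611 / 0.34
R_v = 14756.9 m

14756.9


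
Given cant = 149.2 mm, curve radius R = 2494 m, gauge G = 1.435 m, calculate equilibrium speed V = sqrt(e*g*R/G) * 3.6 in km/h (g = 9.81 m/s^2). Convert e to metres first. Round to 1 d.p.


Convert cant: e = 149.2 mm = 0.1492 m
V_ms = sqrt(0.1492 * 9.81 * 2494 / 1.435)
V_ms = sqrt(2543.796577) = 50.4361 m/s
V = 50.4361 * 3.6 = 181.6 km/h

181.6


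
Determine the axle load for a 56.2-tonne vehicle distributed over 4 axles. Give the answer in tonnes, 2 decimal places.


Load per axle = total weight / number of axles
Load = 56.2 / 4
Load = 14.05 tonnes

14.05


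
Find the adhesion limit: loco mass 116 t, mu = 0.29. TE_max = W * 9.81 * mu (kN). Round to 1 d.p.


TE_max = W * g * mu
TE_max = 116 * 9.81 * 0.29
TE_max = 1137.96 * 0.29
TE_max = 330.0 kN

330.0


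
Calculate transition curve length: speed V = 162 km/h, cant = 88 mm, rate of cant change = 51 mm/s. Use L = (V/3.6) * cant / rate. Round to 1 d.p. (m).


Convert speed: V = 162 / 3.6 = 45.0 m/s
L = 45.0 * 88 / 51
L = 3960.0 / 51
L = 77.6 m

77.6


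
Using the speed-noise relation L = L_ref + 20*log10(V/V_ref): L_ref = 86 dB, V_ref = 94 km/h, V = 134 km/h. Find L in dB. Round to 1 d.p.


V/V_ref = 134 / 94 = 1.425532
log10(1.425532) = 0.153977
20 * 0.153977 = 3.0795
L = 86 + 3.0795 = 89.1 dB

89.1


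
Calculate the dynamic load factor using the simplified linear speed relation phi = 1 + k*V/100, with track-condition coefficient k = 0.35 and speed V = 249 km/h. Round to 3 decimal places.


phi = 1 + k * V / 100
phi = 1 + 0.35 * 249 / 100
phi = 1 + 0.8715
phi = 1.872

1.872


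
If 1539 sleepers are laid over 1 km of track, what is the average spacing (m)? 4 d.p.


Spacing = 1000 m / number of sleepers
Spacing = 1000 / 1539
Spacing = 0.6498 m

0.6498


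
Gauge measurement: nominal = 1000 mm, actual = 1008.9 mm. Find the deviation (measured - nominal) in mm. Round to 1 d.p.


Deviation = measured - nominal
Deviation = 1008.9 - 1000
Deviation = 8.9 mm

8.9


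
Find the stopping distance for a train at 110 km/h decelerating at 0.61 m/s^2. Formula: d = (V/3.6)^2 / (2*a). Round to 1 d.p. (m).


Convert speed: V = 110 / 3.6 = 30.5556 m/s
V^2 = 933.642
d = 933.642 / (2 * 0.61)
d = 933.642 / 1.22
d = 765.3 m

765.3


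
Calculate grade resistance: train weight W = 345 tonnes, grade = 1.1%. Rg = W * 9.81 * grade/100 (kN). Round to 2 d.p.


Rg = W * 9.81 * grade / 100
Rg = 345 * 9.81 * 1.1 / 100
Rg = 3384.45 * 0.011
Rg = 37.23 kN

37.23


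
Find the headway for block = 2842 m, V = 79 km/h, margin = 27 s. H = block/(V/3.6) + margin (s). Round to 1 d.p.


V = 79 / 3.6 = 21.9444 m/s
Block traversal time = 2842 / 21.9444 = 129.5089 s
Headway = 129.5089 + 27
Headway = 156.5 s

156.5


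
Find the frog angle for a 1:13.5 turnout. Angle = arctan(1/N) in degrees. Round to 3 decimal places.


1/N = 1/13.5 = 0.074074
angle = arctan(0.074074) = 0.073939 rad
angle = 0.073939 * 180/pi = 4.236 degrees

4.236


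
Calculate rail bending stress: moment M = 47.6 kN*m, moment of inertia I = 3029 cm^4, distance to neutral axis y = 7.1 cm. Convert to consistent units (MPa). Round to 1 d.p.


Convert units:
M = 47.6 kN*m = 47600000 N*mm
y = 7.1 cm = 71 mm
I = 3029 cm^4 = 30290000 mm^4
sigma = 47600000 * 71 / 30290000
sigma = 111.6 MPa

111.6


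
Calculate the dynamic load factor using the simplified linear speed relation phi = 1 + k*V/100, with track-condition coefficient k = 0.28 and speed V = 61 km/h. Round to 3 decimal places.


phi = 1 + k * V / 100
phi = 1 + 0.28 * 61 / 100
phi = 1 + 0.1708
phi = 1.171

1.171


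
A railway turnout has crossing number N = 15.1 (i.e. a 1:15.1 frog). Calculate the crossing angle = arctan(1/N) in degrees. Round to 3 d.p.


1/N = 1/15.1 = 0.066225
angle = arctan(0.066225) = 0.066129 rad
angle = 0.066129 * 180/pi = 3.789 degrees

3.789


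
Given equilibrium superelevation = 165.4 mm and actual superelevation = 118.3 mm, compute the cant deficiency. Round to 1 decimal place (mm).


Cant deficiency = equilibrium cant - actual cant
CD = 165.4 - 118.3
CD = 47.1 mm

47.1


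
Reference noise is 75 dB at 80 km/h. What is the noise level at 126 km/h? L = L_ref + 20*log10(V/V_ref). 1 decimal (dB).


V/V_ref = 126 / 80 = 1.575
log10(1.575) = 0.197281
20 * 0.197281 = 3.9456
L = 75 + 3.9456 = 78.9 dB

78.9


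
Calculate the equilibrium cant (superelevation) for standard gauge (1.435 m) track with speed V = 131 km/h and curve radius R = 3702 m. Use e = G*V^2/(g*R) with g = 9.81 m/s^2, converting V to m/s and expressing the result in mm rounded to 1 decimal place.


Convert speed: V = 131 / 3.6 = 36.3889 m/s
Apply formula: e = 1.435 * 36.3889^2 / (9.81 * 3702)
e = 1.435 * 1324.1512 / 36316.62
e = 0.052322 m = 52.3 mm

52.3


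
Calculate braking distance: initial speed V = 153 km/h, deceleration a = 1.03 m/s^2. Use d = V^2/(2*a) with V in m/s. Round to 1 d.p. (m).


Convert speed: V = 153 / 3.6 = 42.5 m/s
V^2 = 1806.25
d = 1806.25 / (2 * 1.03)
d = 1806.25 / 2.06
d = 876.8 m

876.8


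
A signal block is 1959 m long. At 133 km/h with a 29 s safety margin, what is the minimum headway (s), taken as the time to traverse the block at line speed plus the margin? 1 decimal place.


V = 133 / 3.6 = 36.9444 m/s
Block traversal time = 1959 / 36.9444 = 53.0256 s
Headway = 53.0256 + 29
Headway = 82.0 s

82.0


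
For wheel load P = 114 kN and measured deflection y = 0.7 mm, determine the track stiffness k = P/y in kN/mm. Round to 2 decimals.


Track stiffness k = P / y
k = 114 / 0.7
k = 162.86 kN/mm

162.86


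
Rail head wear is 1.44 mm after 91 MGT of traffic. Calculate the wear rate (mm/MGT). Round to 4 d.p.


Wear rate = total wear / cumulative tonnage
Rate = 1.44 / 91
Rate = 0.0158 mm/MGT

0.0158


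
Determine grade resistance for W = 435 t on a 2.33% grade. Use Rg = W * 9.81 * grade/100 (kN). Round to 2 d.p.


Rg = W * 9.81 * grade / 100
Rg = 435 * 9.81 * 2.33 / 100
Rg = 4267.35 * 0.0233
Rg = 99.43 kN

99.43


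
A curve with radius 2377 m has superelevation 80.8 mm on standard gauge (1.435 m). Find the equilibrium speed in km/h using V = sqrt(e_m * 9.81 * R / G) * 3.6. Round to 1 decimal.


Convert cant: e = 80.8 mm = 0.0808 m
V_ms = sqrt(0.0808 * 9.81 * 2377 / 1.435)
V_ms = sqrt(1312.978603) = 36.235 m/s
V = 36.235 * 3.6 = 130.4 km/h

130.4


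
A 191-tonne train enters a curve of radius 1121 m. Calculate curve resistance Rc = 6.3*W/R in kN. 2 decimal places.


Rc = 6.3 * W / R
Rc = 6.3 * 191 / 1121
Rc = 1203.3 / 1121
Rc = 1.07 kN

1.07


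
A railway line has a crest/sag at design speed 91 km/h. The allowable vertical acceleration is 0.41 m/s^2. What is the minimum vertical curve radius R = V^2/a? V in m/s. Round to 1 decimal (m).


Convert speed: V = 91 / 3.6 = 25.2778 m/s
V^2 = 638.966 m^2/s^2
R_v = 638.966 / 0.41
R_v = 1558.5 m

1558.5


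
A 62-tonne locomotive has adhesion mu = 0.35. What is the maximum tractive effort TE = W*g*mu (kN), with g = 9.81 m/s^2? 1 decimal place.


TE_max = W * g * mu
TE_max = 62 * 9.81 * 0.35
TE_max = 608.22 * 0.35
TE_max = 212.9 kN

212.9


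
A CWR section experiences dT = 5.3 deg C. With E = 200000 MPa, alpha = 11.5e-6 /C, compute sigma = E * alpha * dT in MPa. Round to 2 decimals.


sigma = E * alpha * dT
sigma = 200000 * 11.5e-6 * 5.3
sigma = 2.3 * 5.3
sigma = 12.19 MPa

12.19


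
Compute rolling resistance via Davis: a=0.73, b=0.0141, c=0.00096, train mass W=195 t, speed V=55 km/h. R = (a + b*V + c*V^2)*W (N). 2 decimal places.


b*V = 0.0141 * 55 = 0.7755
c*V^2 = 0.00096 * 3025 = 2.904
R_per_t = 0.73 + 0.7755 + 2.904 = 4.4095 N/t
R_total = 4.4095 * 195 = 859.85 N

859.85


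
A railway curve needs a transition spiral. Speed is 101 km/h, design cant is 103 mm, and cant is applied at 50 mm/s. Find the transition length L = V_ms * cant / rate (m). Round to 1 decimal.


Convert speed: V = 101 / 3.6 = 28.0556 m/s
L = 28.0556 * 103 / 50
L = 2889.7222 / 50
L = 57.8 m

57.8
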